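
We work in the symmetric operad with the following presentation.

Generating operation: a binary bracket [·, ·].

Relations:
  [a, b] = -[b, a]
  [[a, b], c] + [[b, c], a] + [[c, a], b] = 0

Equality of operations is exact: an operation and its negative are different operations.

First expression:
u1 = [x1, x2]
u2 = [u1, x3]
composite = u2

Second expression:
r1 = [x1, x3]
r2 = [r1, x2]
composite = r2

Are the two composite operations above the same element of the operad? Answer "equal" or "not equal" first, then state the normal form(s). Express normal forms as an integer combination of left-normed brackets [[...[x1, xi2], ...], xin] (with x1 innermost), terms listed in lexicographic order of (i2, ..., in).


not equal; first: [[x1, x2], x3]; second: [[x1, x3], x2]

Reducing the first expression gives [[x1, x2], x3]
Reducing the second expression gives [[x1, x3], x2]
Different reductions; not equal.


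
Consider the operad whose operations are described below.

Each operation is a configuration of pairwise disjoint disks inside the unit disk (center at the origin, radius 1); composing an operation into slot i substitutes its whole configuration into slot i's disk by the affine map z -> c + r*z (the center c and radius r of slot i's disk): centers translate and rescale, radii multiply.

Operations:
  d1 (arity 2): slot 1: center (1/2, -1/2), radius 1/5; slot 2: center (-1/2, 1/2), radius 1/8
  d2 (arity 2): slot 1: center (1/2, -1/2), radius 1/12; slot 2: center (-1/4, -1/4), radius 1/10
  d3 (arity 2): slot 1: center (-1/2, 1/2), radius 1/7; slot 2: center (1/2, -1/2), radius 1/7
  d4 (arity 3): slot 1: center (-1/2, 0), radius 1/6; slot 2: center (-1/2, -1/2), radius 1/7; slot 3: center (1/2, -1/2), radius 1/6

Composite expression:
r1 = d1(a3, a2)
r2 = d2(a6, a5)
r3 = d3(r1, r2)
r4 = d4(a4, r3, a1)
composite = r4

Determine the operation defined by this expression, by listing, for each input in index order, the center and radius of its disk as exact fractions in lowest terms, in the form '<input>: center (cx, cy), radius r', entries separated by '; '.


Only the slot chain above each a matters under d4; compose those maps.
for a4, the 1-step affine chain lands on center (-1/2, 0), radius 1/6
for a3, the 3-step affine chain lands on center (-55/98, -43/98), radius 1/245
for a2, the 3-step affine chain lands on center (-57/98, -41/98), radius 1/392
for a6, the 3-step affine chain lands on center (-41/98, -57/98), radius 1/588
for a5, the 3-step affine chain lands on center (-85/196, -113/196), radius 1/490
for a1, the 1-step affine chain lands on center (1/2, -1/2), radius 1/6

a1: center (1/2, -1/2), radius 1/6; a2: center (-57/98, -41/98), radius 1/392; a3: center (-55/98, -43/98), radius 1/245; a4: center (-1/2, 0), radius 1/6; a5: center (-85/196, -113/196), radius 1/490; a6: center (-41/98, -57/98), radius 1/588


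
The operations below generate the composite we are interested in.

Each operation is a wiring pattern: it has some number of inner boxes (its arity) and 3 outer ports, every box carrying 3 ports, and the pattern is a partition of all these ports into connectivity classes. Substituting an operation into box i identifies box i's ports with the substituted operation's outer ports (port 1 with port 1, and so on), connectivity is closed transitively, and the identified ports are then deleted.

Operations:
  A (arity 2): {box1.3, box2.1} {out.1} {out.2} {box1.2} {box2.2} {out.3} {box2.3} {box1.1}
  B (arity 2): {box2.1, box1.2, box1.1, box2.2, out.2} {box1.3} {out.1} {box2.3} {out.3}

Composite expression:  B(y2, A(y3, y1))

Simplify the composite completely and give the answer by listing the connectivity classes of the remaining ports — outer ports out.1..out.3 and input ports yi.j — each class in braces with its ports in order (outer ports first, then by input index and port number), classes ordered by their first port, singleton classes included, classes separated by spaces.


{out.1} {out.2, y2.1, y2.2} {out.3} {y1.1, y3.3} {y1.2} {y1.3} {y2.3} {y3.1} {y3.2}


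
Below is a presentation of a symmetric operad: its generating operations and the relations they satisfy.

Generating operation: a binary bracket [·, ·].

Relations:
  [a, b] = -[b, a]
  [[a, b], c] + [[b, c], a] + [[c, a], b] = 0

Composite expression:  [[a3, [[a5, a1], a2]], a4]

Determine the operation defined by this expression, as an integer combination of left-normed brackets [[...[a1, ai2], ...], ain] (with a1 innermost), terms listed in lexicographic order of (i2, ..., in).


Expand each bracket as ab - ba; the a1-initial words give the coefficients.
Composite bracket: [[a3, [[a5, a1], a2]], a4]
Expanding via [a, b] = ab - ba: 16 signed words (2^4 = 16).
Only words starting with a1 matter:
  sign of a1a5a2a3a4 is +1, so it contributes +[[[[a1, a5], a2], a3], a4]

[[[[a1, a5], a2], a3], a4]


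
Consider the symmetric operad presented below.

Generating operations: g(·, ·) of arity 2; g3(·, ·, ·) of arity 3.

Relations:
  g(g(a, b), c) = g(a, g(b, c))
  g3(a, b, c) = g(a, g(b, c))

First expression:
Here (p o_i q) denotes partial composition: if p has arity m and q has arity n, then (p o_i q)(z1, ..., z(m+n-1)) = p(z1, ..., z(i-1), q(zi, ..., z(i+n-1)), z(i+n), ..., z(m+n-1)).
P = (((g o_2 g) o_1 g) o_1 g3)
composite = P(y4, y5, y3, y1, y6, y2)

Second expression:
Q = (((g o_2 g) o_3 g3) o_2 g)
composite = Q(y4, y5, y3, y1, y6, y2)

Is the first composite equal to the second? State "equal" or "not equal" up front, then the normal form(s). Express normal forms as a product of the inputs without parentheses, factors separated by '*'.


Reducing the first expression gives y4 * y5 * y3 * y1 * y6 * y2
Reducing the second expression gives y4 * y5 * y3 * y1 * y6 * y2
The forms coincide; equal.

equal: each reduces to y4 * y5 * y3 * y1 * y6 * y2


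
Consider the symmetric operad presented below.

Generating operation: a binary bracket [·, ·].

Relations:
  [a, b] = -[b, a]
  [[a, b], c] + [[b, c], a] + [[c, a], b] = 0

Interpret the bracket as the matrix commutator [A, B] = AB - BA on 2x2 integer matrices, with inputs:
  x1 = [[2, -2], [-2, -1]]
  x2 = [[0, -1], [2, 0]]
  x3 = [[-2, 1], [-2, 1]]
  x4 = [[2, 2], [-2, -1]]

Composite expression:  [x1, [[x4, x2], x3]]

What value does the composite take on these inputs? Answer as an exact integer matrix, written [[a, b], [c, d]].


[[-62, 33], [-126, 62]]


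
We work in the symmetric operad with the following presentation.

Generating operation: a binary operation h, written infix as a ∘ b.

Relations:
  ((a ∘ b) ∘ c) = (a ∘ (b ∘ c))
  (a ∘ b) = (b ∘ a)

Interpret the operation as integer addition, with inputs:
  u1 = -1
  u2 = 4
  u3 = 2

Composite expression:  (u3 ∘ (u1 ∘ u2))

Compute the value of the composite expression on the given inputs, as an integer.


(u1 ∘ u2) = 3
(u3 ∘ (u1 ∘ u2)) = 5

5


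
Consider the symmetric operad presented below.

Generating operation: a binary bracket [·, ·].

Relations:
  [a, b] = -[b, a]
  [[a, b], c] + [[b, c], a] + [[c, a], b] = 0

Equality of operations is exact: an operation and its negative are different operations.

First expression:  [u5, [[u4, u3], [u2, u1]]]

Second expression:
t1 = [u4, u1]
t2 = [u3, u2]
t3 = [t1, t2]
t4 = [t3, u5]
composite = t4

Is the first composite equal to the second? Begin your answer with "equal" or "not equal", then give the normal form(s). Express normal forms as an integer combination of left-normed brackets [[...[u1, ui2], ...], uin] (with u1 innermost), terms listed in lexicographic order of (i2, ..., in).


not equal: they reduce to [[[[u1, u2], u3], u4], u5] - [[[[u1, u2], u4], u3], u5] and [[[[u1, u4], u2], u3], u5] - [[[[u1, u4], u3], u2], u5]

Reducing the first expression gives [[[[u1, u2], u3], u4], u5] - [[[[u1, u2], u4], u3], u5]
Reducing the second expression gives [[[[u1, u4], u2], u3], u5] - [[[[u1, u4], u3], u2], u5]
The forms do not match — not equal.


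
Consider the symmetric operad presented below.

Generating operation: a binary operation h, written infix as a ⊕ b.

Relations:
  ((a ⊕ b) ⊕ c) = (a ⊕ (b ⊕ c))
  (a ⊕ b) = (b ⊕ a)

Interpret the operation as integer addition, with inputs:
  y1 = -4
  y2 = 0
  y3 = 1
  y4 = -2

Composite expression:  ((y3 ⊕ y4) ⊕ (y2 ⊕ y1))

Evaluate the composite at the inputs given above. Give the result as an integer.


-5

(y3 ⊕ y4) = -1
(y2 ⊕ y1) = -4
((y3 ⊕ y4) ⊕ (y2 ⊕ y1)) = -5


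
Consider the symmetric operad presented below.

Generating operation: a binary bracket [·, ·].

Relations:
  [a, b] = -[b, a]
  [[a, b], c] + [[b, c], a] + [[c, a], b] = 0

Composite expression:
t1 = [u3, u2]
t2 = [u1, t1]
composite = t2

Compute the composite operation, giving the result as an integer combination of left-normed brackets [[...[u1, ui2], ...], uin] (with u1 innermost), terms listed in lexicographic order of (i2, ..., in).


-[[u1, u2], u3] + [[u1, u3], u2]

Antisymmetry and Jacobi reduce to u1-anchored left-normed brackets.
Composite bracket: [u1, [u3, u2]]
Expanding via [a, b] = ab - ba: 4 signed words (2^2 = 4).
Coefficients come from the u1-initial words:
  u1u2u3 (sign -1) contributes -[[u1, u2], u3]
  u1u3u2 (sign +1) contributes +[[u1, u3], u2]


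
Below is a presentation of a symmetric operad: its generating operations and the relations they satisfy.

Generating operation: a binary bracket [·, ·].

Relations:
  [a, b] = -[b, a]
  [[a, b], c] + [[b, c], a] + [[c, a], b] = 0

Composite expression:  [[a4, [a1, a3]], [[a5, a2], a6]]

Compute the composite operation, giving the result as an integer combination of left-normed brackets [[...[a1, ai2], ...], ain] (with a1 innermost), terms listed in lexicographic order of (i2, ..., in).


[[[[[a1, a3], a4], a2], a5], a6] - [[[[[a1, a3], a4], a5], a2], a6] - [[[[[a1, a3], a4], a6], a2], a5] + [[[[[a1, a3], a4], a6], a5], a2]

Expand each bracket as ab - ba; the a1-initial words give the coefficients.
Composite bracket: [[a4, [a1, a3]], [[a5, a2], a6]]
Applying ab - ba throughout gives 32 signed words (2^5 = 32).
Collect the words opening with a1:
  from a1a3a4a2a5a6, sign +1: term +[[[[[a1, a3], a4], a2], a5], a6]
  from a1a3a4a5a2a6, sign -1: term -[[[[[a1, a3], a4], a5], a2], a6]
  from a1a3a4a6a2a5, sign -1: term -[[[[[a1, a3], a4], a6], a2], a5]
  from a1a3a4a6a5a2, sign +1: term +[[[[[a1, a3], a4], a6], a5], a2]


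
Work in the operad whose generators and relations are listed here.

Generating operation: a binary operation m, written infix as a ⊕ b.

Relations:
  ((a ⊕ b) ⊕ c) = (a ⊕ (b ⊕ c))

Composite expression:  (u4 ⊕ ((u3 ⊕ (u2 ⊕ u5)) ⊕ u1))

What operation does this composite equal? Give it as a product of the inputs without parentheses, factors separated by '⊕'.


Every regrouping of m is equal, so read the u-inputs in written order.
(u2 ⊕ u5) linearizes to u2 ⊕ u5
(u3 ⊕ (u2 ⊕ u5)) linearizes to u3 ⊕ u2 ⊕ u5
((u3 ⊕ (u2 ⊕ u5)) ⊕ u1) linearizes to u3 ⊕ u2 ⊕ u5 ⊕ u1
(u4 ⊕ ((u3 ⊕ (u2 ⊕ u5)) ⊕ u1)) linearizes to u4 ⊕ u3 ⊕ u2 ⊕ u5 ⊕ u1

u4 ⊕ u3 ⊕ u2 ⊕ u5 ⊕ u1


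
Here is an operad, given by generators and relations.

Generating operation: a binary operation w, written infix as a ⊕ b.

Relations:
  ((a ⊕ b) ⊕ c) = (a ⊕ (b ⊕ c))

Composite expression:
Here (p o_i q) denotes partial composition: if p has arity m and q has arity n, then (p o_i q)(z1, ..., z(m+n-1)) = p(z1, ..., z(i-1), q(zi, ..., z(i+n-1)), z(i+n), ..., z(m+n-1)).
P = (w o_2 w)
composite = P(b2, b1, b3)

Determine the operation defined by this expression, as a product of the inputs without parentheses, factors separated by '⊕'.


b2 ⊕ b1 ⊕ b3


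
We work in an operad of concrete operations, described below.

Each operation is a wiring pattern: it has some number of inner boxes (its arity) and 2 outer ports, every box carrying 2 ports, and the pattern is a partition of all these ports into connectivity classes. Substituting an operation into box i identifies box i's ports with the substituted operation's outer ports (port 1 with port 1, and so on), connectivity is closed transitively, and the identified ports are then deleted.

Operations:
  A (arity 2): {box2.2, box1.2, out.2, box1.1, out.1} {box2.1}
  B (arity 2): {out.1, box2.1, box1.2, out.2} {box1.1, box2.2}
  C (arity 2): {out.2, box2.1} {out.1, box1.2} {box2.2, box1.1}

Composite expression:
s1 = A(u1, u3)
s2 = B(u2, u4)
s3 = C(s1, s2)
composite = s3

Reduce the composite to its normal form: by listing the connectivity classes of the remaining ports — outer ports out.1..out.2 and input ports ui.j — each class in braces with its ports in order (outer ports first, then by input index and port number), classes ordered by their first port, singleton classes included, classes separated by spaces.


{out.1, out.2, u1.1, u1.2, u2.2, u3.2, u4.1} {u2.1, u4.2} {u3.1}

Treat the ports identified at C as solder joints: merge, then drop.
after A, the pattern on (u1, u3) reads {out.1, out.2, u1.1, u1.2, u3.2} {u3.1} (out.j = its outer ports)
after B, the pattern on (u2, u4) reads {out.1, out.2, u2.2, u4.1} {u2.1, u4.2} (out.j = its outer ports)
after C, the pattern on (u1, u3, u2, u4) reads {out.1, out.2, u1.1, u1.2, u2.2, u3.2, u4.1} {u2.1, u4.2} {u3.1} (out.j = its outer ports)


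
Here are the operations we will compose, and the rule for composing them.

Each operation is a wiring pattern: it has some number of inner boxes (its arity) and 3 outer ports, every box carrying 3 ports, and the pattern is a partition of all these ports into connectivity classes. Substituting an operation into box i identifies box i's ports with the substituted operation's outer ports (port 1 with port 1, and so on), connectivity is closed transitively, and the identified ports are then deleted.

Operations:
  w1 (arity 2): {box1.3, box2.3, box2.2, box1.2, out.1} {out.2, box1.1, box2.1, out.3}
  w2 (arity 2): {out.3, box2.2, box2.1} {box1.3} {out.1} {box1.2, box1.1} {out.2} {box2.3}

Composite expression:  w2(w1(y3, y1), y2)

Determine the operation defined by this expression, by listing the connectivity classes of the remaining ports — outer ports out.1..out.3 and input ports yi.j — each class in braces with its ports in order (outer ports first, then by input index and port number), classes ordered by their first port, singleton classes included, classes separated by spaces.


Substituting into w2 glues patterns; closure does the rest.
the subtree at w1 composes to {out.1, y1.2, y1.3, y3.2, y3.3} {out.2, out.3, y1.1, y3.1} on (y3, y1); out.j = own outer ports
the subtree at w2 composes to {out.1} {out.2} {out.3, y2.1, y2.2} {y1.1, y1.2, y1.3, y3.1, y3.2, y3.3} {y2.3} on (y3, y1, y2); out.j = own outer ports

{out.1} {out.2} {out.3, y2.1, y2.2} {y1.1, y1.2, y1.3, y3.1, y3.2, y3.3} {y2.3}


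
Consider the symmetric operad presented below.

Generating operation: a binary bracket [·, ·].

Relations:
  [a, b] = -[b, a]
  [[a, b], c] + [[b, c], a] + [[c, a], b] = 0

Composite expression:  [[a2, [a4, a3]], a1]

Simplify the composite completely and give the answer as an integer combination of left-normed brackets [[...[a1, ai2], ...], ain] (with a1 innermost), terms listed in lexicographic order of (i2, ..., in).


[[[a1, a2], a3], a4] - [[[a1, a2], a4], a3] - [[[a1, a3], a4], a2] + [[[a1, a4], a3], a2]

Antisymmetry and Jacobi reduce to a1-anchored left-normed brackets.
Composite bracket: [[a2, [a4, a3]], a1]
Under [a, b] = ab - ba we get 8 signed associative words (2^3 = 8).
Keep just the words that open with a1:
  a1a2a3a4 appears with sign +1, giving the term +[[[a1, a2], a3], a4]
  a1a2a4a3 appears with sign -1, giving the term -[[[a1, a2], a4], a3]
  a1a3a4a2 appears with sign -1, giving the term -[[[a1, a3], a4], a2]
  a1a4a3a2 appears with sign +1, giving the term +[[[a1, a4], a3], a2]


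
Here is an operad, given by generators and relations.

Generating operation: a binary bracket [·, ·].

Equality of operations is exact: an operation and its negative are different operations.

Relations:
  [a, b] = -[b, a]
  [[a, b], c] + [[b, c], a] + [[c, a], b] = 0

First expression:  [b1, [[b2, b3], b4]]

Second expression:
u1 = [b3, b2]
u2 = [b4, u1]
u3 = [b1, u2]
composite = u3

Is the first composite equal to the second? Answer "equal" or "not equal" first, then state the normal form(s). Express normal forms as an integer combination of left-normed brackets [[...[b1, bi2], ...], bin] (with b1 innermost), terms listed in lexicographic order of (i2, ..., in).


equal — both sides give [[[b1, b2], b3], b4] - [[[b1, b3], b2], b4] - [[[b1, b4], b2], b3] + [[[b1, b4], b3], b2]

Reducing the first expression gives [[[b1, b2], b3], b4] - [[[b1, b3], b2], b4] - [[[b1, b4], b2], b3] + [[[b1, b4], b3], b2]
Reducing the second expression gives [[[b1, b2], b3], b4] - [[[b1, b3], b2], b4] - [[[b1, b4], b2], b3] + [[[b1, b4], b3], b2]
One common form — equal.


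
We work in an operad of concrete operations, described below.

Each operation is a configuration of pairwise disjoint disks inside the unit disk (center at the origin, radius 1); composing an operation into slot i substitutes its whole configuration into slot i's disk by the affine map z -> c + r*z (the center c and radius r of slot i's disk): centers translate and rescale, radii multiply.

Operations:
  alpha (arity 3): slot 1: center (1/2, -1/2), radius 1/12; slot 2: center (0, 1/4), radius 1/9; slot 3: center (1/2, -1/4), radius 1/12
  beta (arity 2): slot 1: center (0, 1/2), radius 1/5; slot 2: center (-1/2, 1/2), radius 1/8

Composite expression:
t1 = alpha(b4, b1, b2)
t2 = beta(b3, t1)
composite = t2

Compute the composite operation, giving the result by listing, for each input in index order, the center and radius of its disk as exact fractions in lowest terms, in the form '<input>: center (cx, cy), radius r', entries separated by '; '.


b1: center (-1/2, 17/32), radius 1/72; b2: center (-7/16, 15/32), radius 1/96; b3: center (0, 1/2), radius 1/5; b4: center (-7/16, 7/16), radius 1/96

Follow each b-input down from beta: c' goes to c + r*c', radius to r*r'.
b3: after 1 affine step, its disk has center (0, 1/2), radius 1/5
b4: after 2 affine steps, its disk has center (-7/16, 7/16), radius 1/96
b1: after 2 affine steps, its disk has center (-1/2, 17/32), radius 1/72
b2: after 2 affine steps, its disk has center (-7/16, 15/32), radius 1/96


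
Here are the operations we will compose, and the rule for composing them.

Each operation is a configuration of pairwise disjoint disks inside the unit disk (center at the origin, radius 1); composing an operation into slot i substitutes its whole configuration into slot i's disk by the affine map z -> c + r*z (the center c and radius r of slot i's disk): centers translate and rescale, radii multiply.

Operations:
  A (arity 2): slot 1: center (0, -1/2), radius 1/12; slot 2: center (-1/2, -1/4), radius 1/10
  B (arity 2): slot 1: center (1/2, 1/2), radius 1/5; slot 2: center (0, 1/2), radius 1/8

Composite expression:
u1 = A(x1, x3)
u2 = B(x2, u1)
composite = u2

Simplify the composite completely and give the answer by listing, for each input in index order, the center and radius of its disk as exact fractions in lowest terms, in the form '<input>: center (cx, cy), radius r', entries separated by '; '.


x1: center (0, 7/16), radius 1/96; x2: center (1/2, 1/2), radius 1/5; x3: center (-1/16, 15/32), radius 1/80

Each x-disk chains the slot maps above it in B; radii multiply.
for x2, the 1-step affine chain lands on center (1/2, 1/2), radius 1/5
for x1, the 2-step affine chain lands on center (0, 7/16), radius 1/96
for x3, the 2-step affine chain lands on center (-1/16, 15/32), radius 1/80


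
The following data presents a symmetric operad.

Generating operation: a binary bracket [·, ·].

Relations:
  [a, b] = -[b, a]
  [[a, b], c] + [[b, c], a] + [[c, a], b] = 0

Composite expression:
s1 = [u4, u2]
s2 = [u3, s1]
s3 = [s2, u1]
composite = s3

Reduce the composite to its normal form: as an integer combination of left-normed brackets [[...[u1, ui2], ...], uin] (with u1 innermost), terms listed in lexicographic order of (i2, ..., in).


-[[[u1, u2], u4], u3] + [[[u1, u3], u2], u4] - [[[u1, u3], u4], u2] + [[[u1, u4], u2], u3]

Skip Jacobi rewriting: expand, keep u1-initial words, read off terms.
Composite bracket: [[u3, [u4, u2]], u1]
Applying ab - ba throughout gives 8 signed words (2^3 = 8).
Words beginning with u1 determine it all:
  u1u2u4u3 appears with sign -1, giving the term -[[[u1, u2], u4], u3]
  u1u3u2u4 appears with sign +1, giving the term +[[[u1, u3], u2], u4]
  u1u3u4u2 appears with sign -1, giving the term -[[[u1, u3], u4], u2]
  u1u4u2u3 appears with sign +1, giving the term +[[[u1, u4], u2], u3]


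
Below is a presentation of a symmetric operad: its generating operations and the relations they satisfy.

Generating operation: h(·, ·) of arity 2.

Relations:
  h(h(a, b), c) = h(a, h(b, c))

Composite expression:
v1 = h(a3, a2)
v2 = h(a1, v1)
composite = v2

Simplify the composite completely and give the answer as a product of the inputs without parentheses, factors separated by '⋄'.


a1 ⋄ a3 ⋄ a2

All parenthesizations of h agree; list the a-inputs left to right.
h(a3, a2) flattens to a3 ⋄ a2
h(a1, h(a3, a2)) flattens to a1 ⋄ a3 ⋄ a2


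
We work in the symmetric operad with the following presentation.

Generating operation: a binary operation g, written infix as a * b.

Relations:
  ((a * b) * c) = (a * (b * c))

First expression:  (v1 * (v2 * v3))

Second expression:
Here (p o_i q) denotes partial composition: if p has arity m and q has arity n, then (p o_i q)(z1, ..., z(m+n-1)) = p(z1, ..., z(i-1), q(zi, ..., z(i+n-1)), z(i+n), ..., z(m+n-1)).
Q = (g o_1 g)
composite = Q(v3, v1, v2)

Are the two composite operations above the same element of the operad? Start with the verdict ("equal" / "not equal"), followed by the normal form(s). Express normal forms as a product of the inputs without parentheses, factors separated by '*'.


Reducing the first expression gives v1 * v2 * v3
Reducing the second expression gives v3 * v1 * v2
The normal forms differ: not equal.

not equal; first: v1 * v2 * v3; second: v3 * v1 * v2


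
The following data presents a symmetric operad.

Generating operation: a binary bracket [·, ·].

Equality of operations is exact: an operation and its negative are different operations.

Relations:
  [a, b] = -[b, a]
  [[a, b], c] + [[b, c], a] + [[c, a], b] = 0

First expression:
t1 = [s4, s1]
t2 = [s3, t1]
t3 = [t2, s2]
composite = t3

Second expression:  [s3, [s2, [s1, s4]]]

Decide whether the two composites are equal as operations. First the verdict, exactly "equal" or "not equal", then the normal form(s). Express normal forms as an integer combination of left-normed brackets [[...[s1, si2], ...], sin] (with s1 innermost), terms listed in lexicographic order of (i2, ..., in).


not equal; the first gives [[[s1, s4], s3], s2] and the second [[[s1, s4], s2], s3]

The first expression reduces to [[[s1, s4], s3], s2]
The second expression reduces to [[[s1, s4], s2], s3]
The normal forms differ: not equal.


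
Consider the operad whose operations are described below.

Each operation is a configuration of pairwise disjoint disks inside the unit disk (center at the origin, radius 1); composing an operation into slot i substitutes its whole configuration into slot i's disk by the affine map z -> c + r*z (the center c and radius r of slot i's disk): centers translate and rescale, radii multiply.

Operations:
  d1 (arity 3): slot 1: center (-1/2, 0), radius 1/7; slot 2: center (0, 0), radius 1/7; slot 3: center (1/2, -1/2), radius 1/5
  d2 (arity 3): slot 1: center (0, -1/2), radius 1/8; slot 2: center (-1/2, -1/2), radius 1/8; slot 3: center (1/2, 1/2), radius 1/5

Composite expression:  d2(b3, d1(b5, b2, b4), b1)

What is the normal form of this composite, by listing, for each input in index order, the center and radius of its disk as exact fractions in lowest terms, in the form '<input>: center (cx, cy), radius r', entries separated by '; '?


Follow each b-input down from d2: c' goes to c + r*c', radius to r*r'.
b3 passes through 1 substitution, ending at center (0, -1/2), radius 1/8
b5 passes through 2 substitutions, ending at center (-9/16, -1/2), radius 1/56
b2 passes through 2 substitutions, ending at center (-1/2, -1/2), radius 1/56
b4 passes through 2 substitutions, ending at center (-7/16, -9/16), radius 1/40
b1 passes through 1 substitution, ending at center (1/2, 1/2), radius 1/5

b1: center (1/2, 1/2), radius 1/5; b2: center (-1/2, -1/2), radius 1/56; b3: center (0, -1/2), radius 1/8; b4: center (-7/16, -9/16), radius 1/40; b5: center (-9/16, -1/2), radius 1/56


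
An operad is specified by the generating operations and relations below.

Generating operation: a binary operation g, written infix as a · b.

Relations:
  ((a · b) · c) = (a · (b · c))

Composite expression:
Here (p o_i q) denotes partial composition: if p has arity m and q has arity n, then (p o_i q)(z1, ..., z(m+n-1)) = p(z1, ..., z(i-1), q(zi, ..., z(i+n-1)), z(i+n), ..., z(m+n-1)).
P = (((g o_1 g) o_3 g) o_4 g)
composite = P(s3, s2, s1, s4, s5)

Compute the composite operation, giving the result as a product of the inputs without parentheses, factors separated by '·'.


s3 · s2 · s1 · s4 · s5

All parenthesizations of g agree; list the s-inputs left to right.
(s3 · s2) reduces to s3 · s2
(s4 · s5) reduces to s4 · s5
(s1 · (s4 · s5)) reduces to s1 · s4 · s5
((s3 · s2) · (s1 · (s4 · s5))) reduces to s3 · s2 · s1 · s4 · s5


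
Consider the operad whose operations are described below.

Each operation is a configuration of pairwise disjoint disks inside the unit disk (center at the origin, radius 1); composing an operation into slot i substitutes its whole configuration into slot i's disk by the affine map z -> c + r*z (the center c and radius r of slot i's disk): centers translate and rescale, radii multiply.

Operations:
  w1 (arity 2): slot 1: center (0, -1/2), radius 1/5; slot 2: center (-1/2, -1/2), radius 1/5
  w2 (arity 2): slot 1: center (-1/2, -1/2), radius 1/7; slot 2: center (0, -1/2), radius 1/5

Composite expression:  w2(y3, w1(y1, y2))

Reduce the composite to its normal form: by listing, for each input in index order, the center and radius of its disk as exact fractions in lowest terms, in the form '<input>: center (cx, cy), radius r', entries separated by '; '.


y1: center (0, -3/5), radius 1/25; y2: center (-1/10, -3/5), radius 1/25; y3: center (-1/2, -1/2), radius 1/7


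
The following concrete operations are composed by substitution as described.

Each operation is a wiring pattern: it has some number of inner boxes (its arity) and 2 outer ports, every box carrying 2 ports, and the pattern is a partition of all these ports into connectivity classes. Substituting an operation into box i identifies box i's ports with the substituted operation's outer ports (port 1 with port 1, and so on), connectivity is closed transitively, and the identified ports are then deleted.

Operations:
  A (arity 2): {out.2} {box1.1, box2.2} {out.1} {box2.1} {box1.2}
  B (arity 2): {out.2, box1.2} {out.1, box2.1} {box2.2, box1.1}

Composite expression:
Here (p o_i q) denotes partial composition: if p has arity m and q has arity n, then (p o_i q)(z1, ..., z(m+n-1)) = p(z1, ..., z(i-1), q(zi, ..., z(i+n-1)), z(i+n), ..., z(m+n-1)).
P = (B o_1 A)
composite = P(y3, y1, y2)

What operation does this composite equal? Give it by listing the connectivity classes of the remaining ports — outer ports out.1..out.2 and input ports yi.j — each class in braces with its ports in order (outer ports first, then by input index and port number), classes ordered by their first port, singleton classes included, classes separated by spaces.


{out.1, y2.1} {out.2} {y1.1} {y1.2, y3.1} {y2.2} {y3.2}


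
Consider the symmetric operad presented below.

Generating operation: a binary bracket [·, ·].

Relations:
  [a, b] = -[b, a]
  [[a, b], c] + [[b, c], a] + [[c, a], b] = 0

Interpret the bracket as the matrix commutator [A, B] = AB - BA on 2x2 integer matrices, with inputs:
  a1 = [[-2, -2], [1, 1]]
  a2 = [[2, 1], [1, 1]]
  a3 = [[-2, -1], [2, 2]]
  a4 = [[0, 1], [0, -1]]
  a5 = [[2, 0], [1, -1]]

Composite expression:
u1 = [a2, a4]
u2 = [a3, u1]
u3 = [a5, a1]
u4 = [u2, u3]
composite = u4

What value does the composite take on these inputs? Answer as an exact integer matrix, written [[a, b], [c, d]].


[[12, 20], [-12, -12]]

[a2, a4] = [[-1, 0], [1, 1]]
[a3, [a2, a4]] = [[-1, -2], [0, 1]]
[a5, a1] = [[2, -6], [-6, -2]]
[[a3, [a2, a4]], [a5, a1]] = [[12, 20], [-12, -12]]


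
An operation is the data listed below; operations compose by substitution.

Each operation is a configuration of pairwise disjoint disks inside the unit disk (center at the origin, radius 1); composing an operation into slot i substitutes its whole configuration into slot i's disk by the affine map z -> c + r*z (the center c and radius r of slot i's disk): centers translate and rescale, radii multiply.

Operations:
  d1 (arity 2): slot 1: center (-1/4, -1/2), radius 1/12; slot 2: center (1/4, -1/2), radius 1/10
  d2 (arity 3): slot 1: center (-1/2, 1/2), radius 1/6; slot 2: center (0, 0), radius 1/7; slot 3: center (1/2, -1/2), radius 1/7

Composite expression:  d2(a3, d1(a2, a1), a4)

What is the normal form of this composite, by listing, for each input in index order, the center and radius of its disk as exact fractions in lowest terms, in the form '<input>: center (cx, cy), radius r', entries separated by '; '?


a1: center (1/28, -1/14), radius 1/70; a2: center (-1/28, -1/14), radius 1/84; a3: center (-1/2, 1/2), radius 1/6; a4: center (1/2, -1/2), radius 1/7

Only the slot chain above each a matters under d2; compose those maps.
input a3: applying the 1 nested substitution gives center (-1/2, 1/2), radius 1/6
input a2: applying the 2 nested substitutions gives center (-1/28, -1/14), radius 1/84
input a1: applying the 2 nested substitutions gives center (1/28, -1/14), radius 1/70
input a4: applying the 1 nested substitution gives center (1/2, -1/2), radius 1/7


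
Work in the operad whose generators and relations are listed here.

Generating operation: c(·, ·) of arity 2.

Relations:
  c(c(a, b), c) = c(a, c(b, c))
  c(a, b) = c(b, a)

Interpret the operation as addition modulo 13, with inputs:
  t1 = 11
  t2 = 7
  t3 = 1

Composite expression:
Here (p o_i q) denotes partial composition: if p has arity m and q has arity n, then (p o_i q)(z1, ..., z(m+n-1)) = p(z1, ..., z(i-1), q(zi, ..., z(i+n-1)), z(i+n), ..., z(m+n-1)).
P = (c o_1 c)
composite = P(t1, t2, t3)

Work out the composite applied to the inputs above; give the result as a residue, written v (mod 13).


c(t1, t2) = 5
c(c(t1, t2), t3) = 6

6 (mod 13)


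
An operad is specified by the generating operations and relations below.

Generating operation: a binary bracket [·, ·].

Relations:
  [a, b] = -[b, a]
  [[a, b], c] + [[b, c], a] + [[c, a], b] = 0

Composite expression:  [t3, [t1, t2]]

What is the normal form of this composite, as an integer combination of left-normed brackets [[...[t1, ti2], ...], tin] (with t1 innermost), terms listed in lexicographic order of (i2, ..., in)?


-[[t1, t2], t3]


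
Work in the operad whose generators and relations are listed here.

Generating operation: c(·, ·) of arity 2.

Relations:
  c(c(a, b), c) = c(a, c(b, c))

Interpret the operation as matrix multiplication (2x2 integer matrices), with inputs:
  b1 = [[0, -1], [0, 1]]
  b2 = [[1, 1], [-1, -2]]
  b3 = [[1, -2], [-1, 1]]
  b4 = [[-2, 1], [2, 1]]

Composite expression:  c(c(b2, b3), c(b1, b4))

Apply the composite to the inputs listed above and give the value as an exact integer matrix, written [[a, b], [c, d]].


[[-2, -1], [-2, -1]]


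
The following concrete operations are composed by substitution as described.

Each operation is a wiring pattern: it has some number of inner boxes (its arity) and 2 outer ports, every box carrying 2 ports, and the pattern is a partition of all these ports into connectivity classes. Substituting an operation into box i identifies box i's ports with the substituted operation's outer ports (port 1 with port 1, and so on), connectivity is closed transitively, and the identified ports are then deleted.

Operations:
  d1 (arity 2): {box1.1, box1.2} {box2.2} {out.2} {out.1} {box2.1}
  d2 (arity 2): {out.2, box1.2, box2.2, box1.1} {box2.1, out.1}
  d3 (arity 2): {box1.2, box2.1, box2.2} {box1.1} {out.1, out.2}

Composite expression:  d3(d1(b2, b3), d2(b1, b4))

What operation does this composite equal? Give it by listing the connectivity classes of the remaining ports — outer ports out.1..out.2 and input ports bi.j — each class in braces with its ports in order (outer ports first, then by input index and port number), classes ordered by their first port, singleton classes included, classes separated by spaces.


Reachability decides: close wires over d3-identified ports.
composing d1 on (b2, b3), with out.j its own outer ports: {out.1} {out.2} {b2.1, b2.2} {b3.1} {b3.2}
composing d2 on (b1, b4), with out.j its own outer ports: {out.1, b4.1} {out.2, b1.1, b1.2, b4.2}
composing d3 on (b2, b3, b1, b4), with out.j its own outer ports: {out.1, out.2} {b1.1, b1.2, b4.1, b4.2} {b2.1, b2.2} {b3.1} {b3.2}

{out.1, out.2} {b1.1, b1.2, b4.1, b4.2} {b2.1, b2.2} {b3.1} {b3.2}


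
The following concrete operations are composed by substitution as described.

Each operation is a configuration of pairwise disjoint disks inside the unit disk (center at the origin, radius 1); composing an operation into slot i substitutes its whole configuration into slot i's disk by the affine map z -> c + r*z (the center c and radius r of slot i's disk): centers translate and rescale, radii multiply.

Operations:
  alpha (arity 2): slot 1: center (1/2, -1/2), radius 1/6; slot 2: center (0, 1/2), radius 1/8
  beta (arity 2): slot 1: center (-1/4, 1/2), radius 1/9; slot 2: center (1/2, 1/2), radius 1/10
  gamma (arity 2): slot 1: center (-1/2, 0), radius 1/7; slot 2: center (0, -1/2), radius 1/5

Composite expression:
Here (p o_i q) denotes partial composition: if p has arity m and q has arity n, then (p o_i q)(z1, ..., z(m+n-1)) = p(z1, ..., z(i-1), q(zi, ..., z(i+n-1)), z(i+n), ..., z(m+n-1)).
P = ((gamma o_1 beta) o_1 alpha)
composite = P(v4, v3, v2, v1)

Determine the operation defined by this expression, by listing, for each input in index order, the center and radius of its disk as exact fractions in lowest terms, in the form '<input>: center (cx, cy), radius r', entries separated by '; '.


v1: center (0, -1/2), radius 1/5; v2: center (-3/7, 1/14), radius 1/70; v3: center (-15/28, 5/63), radius 1/504; v4: center (-19/36, 4/63), radius 1/378


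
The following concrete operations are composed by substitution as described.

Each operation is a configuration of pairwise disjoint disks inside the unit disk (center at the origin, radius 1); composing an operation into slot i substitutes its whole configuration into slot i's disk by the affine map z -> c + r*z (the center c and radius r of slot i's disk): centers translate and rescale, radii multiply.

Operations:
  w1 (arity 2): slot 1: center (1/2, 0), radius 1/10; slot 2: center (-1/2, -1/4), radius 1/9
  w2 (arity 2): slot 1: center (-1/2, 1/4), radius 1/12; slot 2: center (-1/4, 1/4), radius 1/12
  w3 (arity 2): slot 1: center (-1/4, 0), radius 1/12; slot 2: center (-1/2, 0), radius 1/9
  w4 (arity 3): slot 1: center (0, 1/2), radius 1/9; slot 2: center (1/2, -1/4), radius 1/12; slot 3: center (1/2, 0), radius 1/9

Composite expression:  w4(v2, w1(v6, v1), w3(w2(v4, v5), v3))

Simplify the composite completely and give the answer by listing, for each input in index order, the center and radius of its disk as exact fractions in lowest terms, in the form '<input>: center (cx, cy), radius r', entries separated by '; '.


v1: center (11/24, -13/48), radius 1/108; v2: center (0, 1/2), radius 1/9; v3: center (4/9, 0), radius 1/81; v4: center (101/216, 1/432), radius 1/1296; v5: center (203/432, 1/432), radius 1/1296; v6: center (13/24, -1/4), radius 1/120


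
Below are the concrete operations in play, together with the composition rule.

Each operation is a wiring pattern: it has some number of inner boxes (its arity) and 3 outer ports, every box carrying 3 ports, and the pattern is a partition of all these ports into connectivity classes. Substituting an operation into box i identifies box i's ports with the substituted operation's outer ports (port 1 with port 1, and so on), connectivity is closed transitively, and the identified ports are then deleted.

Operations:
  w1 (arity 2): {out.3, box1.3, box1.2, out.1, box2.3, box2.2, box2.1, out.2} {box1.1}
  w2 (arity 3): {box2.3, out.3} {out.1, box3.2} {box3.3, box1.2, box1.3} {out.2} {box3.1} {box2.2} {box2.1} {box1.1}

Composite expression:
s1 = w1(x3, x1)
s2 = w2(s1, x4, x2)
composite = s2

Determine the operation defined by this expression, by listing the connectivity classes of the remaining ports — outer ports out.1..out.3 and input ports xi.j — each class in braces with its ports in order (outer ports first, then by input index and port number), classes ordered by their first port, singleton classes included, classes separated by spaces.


Connectivity passes through glued w2-boundaries; trace each wire chain.
stage w1: inputs (x3, x1), connectivity {out.1, out.2, out.3, x1.1, x1.2, x1.3, x3.2, x3.3} {x3.1}, out.j its boundary
stage w2: inputs (x3, x1, x4, x2), connectivity {out.1, x2.2} {out.2} {out.3, x4.3} {x1.1, x1.2, x1.3, x2.3, x3.2, x3.3} {x2.1} {x3.1} {x4.1} {x4.2}, out.j its boundary

{out.1, x2.2} {out.2} {out.3, x4.3} {x1.1, x1.2, x1.3, x2.3, x3.2, x3.3} {x2.1} {x3.1} {x4.1} {x4.2}


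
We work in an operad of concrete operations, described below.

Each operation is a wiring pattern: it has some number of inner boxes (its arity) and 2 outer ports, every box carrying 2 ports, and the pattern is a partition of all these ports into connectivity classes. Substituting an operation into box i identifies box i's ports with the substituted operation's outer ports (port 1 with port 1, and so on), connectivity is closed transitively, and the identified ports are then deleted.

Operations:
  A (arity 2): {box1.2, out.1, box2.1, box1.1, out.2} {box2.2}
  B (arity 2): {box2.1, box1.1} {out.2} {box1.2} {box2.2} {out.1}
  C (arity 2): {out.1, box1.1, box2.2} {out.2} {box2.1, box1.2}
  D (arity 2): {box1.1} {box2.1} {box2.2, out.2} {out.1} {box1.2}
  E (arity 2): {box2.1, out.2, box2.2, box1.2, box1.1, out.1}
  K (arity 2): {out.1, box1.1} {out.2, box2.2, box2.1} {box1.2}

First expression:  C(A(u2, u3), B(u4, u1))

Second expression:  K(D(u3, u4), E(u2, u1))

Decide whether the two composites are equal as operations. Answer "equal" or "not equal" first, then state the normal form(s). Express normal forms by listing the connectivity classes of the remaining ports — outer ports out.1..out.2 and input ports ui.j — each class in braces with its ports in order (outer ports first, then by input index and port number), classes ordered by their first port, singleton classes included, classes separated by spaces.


not equal; the first gives {out.1, u2.1, u2.2, u3.1} {out.2} {u1.1, u4.1} {u1.2} {u3.2} {u4.2} and the second {out.1} {out.2, u1.1, u1.2, u2.1, u2.2} {u3.1} {u3.2} {u4.1} {u4.2}

The first expression reduces to {out.1, u2.1, u2.2, u3.1} {out.2} {u1.1, u4.1} {u1.2} {u3.2} {u4.2}
The second expression reduces to {out.1} {out.2, u1.1, u1.2, u2.1, u2.2} {u3.1} {u3.2} {u4.1} {u4.2}
The forms do not match — not equal.


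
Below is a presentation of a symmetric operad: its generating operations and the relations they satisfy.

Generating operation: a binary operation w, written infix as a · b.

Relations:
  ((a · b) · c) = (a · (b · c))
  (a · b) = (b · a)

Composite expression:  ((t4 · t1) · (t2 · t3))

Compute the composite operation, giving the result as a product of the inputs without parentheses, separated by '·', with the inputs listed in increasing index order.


t1 · t2 · t3 · t4


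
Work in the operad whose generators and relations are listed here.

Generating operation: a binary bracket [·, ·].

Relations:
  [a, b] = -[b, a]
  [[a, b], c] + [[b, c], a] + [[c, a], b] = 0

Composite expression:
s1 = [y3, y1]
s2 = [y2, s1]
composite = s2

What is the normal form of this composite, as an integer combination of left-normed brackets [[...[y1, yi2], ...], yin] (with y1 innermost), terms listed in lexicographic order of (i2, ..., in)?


Antisymmetry and Jacobi reduce to y1-anchored left-normed brackets.
Composite bracket: [y2, [y3, y1]]
Full expansion: 4 signed words from ab - ba (2^2 = 4).
Coefficients come from the y1-initial words:
  word y1y3y2 has sign +1, contributing +[[y1, y3], y2]

[[y1, y3], y2]
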